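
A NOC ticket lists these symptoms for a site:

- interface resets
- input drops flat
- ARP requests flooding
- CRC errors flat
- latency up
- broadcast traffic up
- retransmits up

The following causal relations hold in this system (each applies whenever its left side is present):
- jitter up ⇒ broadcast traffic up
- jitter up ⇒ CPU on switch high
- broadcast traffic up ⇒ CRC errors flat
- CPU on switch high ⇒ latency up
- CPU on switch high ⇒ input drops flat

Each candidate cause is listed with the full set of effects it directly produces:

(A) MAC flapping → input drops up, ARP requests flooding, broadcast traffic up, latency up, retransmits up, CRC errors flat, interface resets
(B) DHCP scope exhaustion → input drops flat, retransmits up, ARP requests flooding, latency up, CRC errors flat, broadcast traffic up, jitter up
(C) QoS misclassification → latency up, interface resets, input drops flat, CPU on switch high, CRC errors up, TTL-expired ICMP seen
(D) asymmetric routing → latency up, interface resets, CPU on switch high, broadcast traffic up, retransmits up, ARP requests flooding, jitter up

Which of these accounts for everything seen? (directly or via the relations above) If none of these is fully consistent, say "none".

Per-candidate check:
(A) MAC flapping — fails on input drops flat (predicts input drops up, not input drops flat)
(B) DHCP scope exhaustion — interface resets -; input drops flat +; ARP requests flooding +; CRC errors flat +; latency up +; broadcast traffic up +; retransmits up +
(C) QoS misclassification — interface resets +; input drops flat +; ARP requests flooding -; CRC errors flat -; latency up +; broadcast traffic up -; retransmits up -
(D) asymmetric routing — interface resets +; input drops flat + (through CPU on switch high → input drops flat); ARP requests flooding +; CRC errors flat + (through broadcast traffic up → CRC errors flat); latency up +; broadcast traffic up +; retransmits up +
(D) is the only candidate with no mismatches.

D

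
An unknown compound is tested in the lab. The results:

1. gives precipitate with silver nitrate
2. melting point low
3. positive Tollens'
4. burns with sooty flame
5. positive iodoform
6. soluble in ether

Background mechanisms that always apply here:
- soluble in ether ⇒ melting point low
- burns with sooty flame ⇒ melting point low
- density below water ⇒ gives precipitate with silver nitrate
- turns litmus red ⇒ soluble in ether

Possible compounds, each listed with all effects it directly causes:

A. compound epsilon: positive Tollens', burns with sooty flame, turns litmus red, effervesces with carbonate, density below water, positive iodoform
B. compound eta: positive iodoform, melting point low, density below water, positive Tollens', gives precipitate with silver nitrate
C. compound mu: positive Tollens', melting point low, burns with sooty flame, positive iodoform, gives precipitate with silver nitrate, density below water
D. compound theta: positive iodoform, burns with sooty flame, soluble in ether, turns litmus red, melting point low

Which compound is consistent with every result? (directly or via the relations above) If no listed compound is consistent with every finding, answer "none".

A

For each candidate, compare predicted effects to what was observed:
(A) compound epsilon — accounts for every observation (gives precipitate with silver nitrate via density below water → gives precipitate with silver nitrate)
(B) compound eta — does not account for burns with sooty flame, soluble in ether
(C) compound mu — does not account for soluble in ether
(D) compound theta — does not account for gives precipitate with silver nitrate, positive Tollens'
(A) alone accounts for all the evidence.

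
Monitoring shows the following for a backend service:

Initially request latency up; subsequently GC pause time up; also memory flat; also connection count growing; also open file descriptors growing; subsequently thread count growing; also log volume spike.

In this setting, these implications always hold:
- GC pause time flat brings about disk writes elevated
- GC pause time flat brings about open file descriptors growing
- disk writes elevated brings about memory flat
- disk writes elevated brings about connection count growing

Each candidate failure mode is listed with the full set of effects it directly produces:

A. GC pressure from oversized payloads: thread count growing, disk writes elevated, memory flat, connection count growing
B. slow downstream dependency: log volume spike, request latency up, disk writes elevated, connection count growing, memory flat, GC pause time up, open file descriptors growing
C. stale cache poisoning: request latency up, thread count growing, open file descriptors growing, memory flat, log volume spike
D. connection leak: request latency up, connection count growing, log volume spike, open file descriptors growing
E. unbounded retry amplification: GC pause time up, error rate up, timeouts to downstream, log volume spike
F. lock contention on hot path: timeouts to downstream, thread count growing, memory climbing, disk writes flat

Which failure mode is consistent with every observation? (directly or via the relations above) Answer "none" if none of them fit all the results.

none

For each candidate, compare predicted effects to what was observed:
(A) GC pressure from oversized payloads — request latency up -; GC pause time up -; memory flat +; connection count growing +; open file descriptors growing -; thread count growing +; log volume spike -
(B) slow downstream dependency — request latency up +; GC pause time up +; memory flat +; connection count growing +; open file descriptors growing +; thread count growing -; log volume spike +
(C) stale cache poisoning — request latency up +; GC pause time up -; memory flat +; connection count growing -; open file descriptors growing +; thread count growing +; log volume spike +
(D) connection leak — request latency up +; GC pause time up -; memory flat -; connection count growing +; open file descriptors growing +; thread count growing -; log volume spike +
(E) unbounded retry amplification — does not account for request latency up, memory flat, connection count growing, open file descriptors growing, thread count growing
(F) lock contention on hot path — fails on request latency up, GC pause time up, memory flat, connection count growing, open file descriptors growing, log volume spike (predicts memory climbing, not memory flat)
No candidate is consistent with all observations.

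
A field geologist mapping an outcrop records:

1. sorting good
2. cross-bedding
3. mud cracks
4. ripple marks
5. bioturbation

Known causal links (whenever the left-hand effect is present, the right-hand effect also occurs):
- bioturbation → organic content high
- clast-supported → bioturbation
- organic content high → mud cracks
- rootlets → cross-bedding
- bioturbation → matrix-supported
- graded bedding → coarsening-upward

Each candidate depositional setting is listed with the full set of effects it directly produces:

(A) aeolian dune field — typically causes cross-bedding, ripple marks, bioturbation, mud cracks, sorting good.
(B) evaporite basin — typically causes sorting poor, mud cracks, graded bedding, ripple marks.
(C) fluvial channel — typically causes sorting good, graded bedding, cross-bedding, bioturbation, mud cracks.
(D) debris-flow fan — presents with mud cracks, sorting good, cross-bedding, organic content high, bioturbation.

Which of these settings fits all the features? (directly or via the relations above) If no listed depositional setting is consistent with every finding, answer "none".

A

Per-candidate check:
(A) aeolian dune field — accounts for every observation
(B) evaporite basin — sorting good miss; cross-bedding miss; mud cracks match; ripple marks match; bioturbation miss
(C) fluvial channel — sorting good match; cross-bedding match; mud cracks match; ripple marks miss; bioturbation match
(D) debris-flow fan — does not account for ripple marks
(A) alone accounts for all the evidence.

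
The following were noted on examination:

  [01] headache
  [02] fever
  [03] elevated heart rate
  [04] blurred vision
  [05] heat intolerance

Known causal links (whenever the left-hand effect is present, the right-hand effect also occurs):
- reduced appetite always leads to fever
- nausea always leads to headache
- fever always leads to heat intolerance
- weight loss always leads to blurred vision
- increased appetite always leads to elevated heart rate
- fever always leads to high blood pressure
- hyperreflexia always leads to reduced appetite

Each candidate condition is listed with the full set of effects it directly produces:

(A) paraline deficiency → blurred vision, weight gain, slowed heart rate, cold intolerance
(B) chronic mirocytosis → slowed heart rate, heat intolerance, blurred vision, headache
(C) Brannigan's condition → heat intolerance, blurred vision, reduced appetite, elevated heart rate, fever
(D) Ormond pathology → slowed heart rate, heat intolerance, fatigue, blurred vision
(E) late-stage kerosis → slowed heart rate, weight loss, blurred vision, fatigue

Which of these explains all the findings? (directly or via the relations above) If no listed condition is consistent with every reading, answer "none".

none

Per-candidate check:
(A) paraline deficiency — headache NO; fever NO; elevated heart rate NO; blurred vision yes; heat intolerance NO
(B) chronic mirocytosis — headache yes; fever NO; elevated heart rate NO; blurred vision yes; heat intolerance yes
(C) Brannigan's condition — does not account for headache
(D) Ormond pathology — headache NO; fever NO; elevated heart rate NO; blurred vision yes; heat intolerance yes
(E) late-stage kerosis — headache NO; fever NO; elevated heart rate NO; blurred vision yes; heat intolerance NO
None of the listed candidates fits everything.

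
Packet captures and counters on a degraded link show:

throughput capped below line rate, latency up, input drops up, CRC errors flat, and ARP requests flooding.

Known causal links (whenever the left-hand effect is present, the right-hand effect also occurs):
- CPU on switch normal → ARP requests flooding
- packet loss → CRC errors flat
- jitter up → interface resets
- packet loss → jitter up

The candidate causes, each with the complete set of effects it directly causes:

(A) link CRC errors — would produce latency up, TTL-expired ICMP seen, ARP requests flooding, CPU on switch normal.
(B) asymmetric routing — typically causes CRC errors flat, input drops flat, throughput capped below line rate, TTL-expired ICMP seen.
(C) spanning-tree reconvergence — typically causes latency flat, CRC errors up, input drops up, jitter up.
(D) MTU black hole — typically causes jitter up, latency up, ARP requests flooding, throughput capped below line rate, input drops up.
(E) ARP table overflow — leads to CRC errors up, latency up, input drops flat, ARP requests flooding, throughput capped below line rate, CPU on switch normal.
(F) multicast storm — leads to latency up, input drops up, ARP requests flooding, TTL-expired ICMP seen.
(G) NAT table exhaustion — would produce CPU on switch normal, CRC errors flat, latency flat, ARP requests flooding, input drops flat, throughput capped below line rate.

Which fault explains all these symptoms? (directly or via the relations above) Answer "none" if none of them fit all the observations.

none

Per-candidate check:
(A) link CRC errors — throughput capped below line rate miss; latency up match; input drops up miss; CRC errors flat miss; ARP requests flooding match
(B) asymmetric routing — fails on latency up, input drops up, ARP requests flooding (predicts input drops flat, not input drops up)
(C) spanning-tree reconvergence — throughput capped below line rate miss; latency up miss; input drops up match; CRC errors flat miss; ARP requests flooding miss
(D) MTU black hole — throughput capped below line rate match; latency up match; input drops up match; CRC errors flat miss; ARP requests flooding match
(E) ARP table overflow — throughput capped below line rate match; latency up match; input drops up miss; CRC errors flat miss; ARP requests flooding match
(F) multicast storm — throughput capped below line rate miss; latency up match; input drops up match; CRC errors flat miss; ARP requests flooding match
(G) NAT table exhaustion — fails on latency up, input drops up (predicts latency flat, not latency up; predicts input drops flat, not input drops up)
Every candidate fails on at least one observation.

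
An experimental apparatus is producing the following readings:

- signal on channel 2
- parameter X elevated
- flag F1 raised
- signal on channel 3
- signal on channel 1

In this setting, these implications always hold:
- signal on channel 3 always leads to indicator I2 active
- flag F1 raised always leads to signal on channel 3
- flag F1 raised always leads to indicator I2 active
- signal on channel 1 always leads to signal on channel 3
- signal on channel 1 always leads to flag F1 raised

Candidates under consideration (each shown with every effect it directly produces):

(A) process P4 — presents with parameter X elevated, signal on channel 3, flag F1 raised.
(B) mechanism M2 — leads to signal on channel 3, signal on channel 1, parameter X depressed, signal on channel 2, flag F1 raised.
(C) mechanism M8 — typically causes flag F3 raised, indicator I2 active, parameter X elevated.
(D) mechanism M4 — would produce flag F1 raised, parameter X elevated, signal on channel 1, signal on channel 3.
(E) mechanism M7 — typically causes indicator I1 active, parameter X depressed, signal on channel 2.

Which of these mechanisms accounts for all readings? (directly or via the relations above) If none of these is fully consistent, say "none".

none

Per-candidate check:
(A) process P4 — signal on channel 2 NO; parameter X elevated yes; flag F1 raised yes; signal on channel 3 yes; signal on channel 1 NO
(B) mechanism M2 — signal on channel 2 yes; parameter X elevated NO; flag F1 raised yes; signal on channel 3 yes; signal on channel 1 yes
(C) mechanism M8 — signal on channel 2 NO; parameter X elevated yes; flag F1 raised NO; signal on channel 3 NO; signal on channel 1 NO
(D) mechanism M4 — does not account for signal on channel 2
(E) mechanism M7 — fails on parameter X elevated, flag F1 raised, signal on channel 3, signal on channel 1 (predicts parameter X depressed, not parameter X elevated)
No candidate is consistent with all observations.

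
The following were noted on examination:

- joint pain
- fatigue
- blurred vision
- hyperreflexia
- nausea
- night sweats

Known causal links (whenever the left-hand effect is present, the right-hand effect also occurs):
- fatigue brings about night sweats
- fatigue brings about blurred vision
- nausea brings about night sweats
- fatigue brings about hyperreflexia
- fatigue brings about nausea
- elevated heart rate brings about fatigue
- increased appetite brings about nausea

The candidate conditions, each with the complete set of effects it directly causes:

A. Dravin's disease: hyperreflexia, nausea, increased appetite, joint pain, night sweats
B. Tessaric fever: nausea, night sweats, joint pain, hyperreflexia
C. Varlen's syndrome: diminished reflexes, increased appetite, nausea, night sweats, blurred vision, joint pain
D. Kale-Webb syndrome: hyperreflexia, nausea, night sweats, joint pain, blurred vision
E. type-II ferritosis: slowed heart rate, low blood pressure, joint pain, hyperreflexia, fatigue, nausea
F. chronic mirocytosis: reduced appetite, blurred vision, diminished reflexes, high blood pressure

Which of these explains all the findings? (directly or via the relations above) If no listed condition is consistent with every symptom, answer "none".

For each candidate, compare predicted effects to what was observed:
(A) Dravin's disease — does not account for fatigue, blurred vision
(B) Tessaric fever — joint pain +; fatigue -; blurred vision -; hyperreflexia +; nausea +; night sweats +
(C) Varlen's syndrome — fails on fatigue, hyperreflexia (predicts diminished reflexes, not hyperreflexia)
(D) Kale-Webb syndrome — joint pain +; fatigue -; blurred vision +; hyperreflexia +; nausea +; night sweats +
(E) type-II ferritosis — joint pain +; fatigue +; blurred vision + (via fatigue → blurred vision); hyperreflexia +; nausea +; night sweats + (via fatigue → night sweats)
(F) chronic mirocytosis — joint pain -; fatigue -; blurred vision +; hyperreflexia -; nausea -; night sweats -
Only (E) is consistent with every observation.

E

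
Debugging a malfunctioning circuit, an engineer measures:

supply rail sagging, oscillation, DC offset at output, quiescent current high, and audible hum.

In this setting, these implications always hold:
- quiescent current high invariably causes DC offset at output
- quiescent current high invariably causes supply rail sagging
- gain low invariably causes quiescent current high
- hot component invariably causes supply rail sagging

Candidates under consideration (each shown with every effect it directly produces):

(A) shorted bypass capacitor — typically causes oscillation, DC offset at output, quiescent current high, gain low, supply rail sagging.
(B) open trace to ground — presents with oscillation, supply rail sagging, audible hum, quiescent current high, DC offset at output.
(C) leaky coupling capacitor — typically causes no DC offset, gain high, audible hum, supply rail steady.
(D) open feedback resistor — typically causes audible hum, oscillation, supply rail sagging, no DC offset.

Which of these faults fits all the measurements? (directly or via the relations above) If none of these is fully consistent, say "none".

B

For each candidate, compare predicted effects to what was observed:
(A) shorted bypass capacitor — supply rail sagging match; oscillation match; DC offset at output match; quiescent current high match; audible hum miss
(B) open trace to ground — supply rail sagging match; oscillation match; DC offset at output match; quiescent current high match; audible hum match
(C) leaky coupling capacitor — fails on supply rail sagging, oscillation, DC offset at output, quiescent current high (predicts supply rail steady, not supply rail sagging; predicts no DC offset, not DC offset at output)
(D) open feedback resistor — fails on DC offset at output, quiescent current high (predicts no DC offset, not DC offset at output)
(B) is the only candidate with no mismatches.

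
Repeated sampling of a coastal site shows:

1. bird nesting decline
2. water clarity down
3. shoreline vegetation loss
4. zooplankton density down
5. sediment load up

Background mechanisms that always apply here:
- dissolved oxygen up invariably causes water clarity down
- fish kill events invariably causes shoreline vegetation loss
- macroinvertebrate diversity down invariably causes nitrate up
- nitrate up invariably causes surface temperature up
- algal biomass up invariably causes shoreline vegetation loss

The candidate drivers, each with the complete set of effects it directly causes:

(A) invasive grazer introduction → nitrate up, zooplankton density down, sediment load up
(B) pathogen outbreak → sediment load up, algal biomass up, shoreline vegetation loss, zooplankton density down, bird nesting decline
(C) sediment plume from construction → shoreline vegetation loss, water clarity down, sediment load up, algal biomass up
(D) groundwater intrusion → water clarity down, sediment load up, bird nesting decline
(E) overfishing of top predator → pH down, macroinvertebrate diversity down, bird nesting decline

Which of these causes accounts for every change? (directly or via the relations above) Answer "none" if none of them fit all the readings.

none

Checking each candidate against the observations:
(A) invasive grazer introduction — bird nesting decline -; water clarity down -; shoreline vegetation loss -; zooplankton density down +; sediment load up +
(B) pathogen outbreak — bird nesting decline +; water clarity down -; shoreline vegetation loss +; zooplankton density down +; sediment load up +
(C) sediment plume from construction — does not account for bird nesting decline, zooplankton density down
(D) groundwater intrusion — bird nesting decline +; water clarity down +; shoreline vegetation loss -; zooplankton density down -; sediment load up +
(E) overfishing of top predator — does not account for water clarity down, shoreline vegetation loss, zooplankton density down, sediment load up
No candidate is consistent with all observations.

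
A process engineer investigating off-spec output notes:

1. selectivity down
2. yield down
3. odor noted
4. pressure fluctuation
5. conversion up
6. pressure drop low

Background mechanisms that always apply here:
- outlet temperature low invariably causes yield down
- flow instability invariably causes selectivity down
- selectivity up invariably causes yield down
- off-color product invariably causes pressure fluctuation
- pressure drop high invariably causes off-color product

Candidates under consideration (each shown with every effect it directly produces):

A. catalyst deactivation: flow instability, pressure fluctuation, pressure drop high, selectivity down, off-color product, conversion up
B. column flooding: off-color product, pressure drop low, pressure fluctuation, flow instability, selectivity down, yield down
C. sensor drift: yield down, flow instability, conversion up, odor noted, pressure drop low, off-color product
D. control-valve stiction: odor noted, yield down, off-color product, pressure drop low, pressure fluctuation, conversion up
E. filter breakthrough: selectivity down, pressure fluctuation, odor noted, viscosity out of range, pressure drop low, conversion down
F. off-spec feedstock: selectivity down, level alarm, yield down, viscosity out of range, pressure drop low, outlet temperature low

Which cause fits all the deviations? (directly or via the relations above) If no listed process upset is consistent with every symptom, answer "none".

Per-candidate check:
(A) catalyst deactivation — selectivity down match; yield down miss; odor noted miss; pressure fluctuation match; conversion up match; pressure drop low miss
(B) column flooding — selectivity down match; yield down match; odor noted miss; pressure fluctuation match; conversion up miss; pressure drop low match
(C) sensor drift — accounts for every observation (selectivity down through flow instability → selectivity down)
(D) control-valve stiction — does not account for selectivity down
(E) filter breakthrough — selectivity down match; yield down miss; odor noted match; pressure fluctuation match; conversion up miss; pressure drop low match
(F) off-spec feedstock — does not account for odor noted, pressure fluctuation, conversion up
(C) alone accounts for all the evidence.

C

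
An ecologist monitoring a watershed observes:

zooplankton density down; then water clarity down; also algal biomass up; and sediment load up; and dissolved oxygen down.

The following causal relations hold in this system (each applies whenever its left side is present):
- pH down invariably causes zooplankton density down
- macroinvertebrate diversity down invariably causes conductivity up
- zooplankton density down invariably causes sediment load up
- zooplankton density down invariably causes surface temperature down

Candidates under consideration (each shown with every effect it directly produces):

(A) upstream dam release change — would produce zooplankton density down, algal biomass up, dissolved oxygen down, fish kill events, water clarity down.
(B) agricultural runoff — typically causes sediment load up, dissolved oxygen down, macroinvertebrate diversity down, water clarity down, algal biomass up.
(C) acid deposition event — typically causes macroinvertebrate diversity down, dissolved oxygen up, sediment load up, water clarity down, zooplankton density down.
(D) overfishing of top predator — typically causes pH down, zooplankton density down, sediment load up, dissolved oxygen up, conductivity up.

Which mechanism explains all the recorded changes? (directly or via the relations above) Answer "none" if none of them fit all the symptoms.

Testing each hypothesis:
(A) upstream dam release change — accounts for every observation (sediment load up by zooplankton density down → sediment load up)
(B) agricultural runoff — does not account for zooplankton density down
(C) acid deposition event — zooplankton density down yes; water clarity down yes; algal biomass up NO; sediment load up yes; dissolved oxygen down NO
(D) overfishing of top predator — zooplankton density down yes; water clarity down NO; algal biomass up NO; sediment load up yes; dissolved oxygen down NO
Only (A) is consistent with every observation.

A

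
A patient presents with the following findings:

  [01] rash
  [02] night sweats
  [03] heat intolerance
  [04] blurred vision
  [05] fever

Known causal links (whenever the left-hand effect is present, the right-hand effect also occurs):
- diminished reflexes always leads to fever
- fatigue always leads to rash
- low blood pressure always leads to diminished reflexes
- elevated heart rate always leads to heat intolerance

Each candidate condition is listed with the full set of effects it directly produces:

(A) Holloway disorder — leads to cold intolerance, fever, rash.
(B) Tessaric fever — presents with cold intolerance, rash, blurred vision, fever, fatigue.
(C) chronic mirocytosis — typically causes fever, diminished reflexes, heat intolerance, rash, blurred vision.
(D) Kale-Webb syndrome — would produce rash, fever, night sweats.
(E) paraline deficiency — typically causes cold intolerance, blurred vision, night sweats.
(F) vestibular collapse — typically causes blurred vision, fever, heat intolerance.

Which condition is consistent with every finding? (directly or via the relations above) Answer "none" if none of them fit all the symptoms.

Checking each candidate against the observations:
(A) Holloway disorder — fails on night sweats, heat intolerance, blurred vision (predicts cold intolerance, not heat intolerance)
(B) Tessaric fever — rash yes; night sweats NO; heat intolerance NO; blurred vision yes; fever yes
(C) chronic mirocytosis — rash yes; night sweats NO; heat intolerance yes; blurred vision yes; fever yes
(D) Kale-Webb syndrome — rash yes; night sweats yes; heat intolerance NO; blurred vision NO; fever yes
(E) paraline deficiency — fails on rash, heat intolerance, fever (predicts cold intolerance, not heat intolerance)
(F) vestibular collapse — rash NO; night sweats NO; heat intolerance yes; blurred vision yes; fever yes
Every candidate fails on at least one observation.

none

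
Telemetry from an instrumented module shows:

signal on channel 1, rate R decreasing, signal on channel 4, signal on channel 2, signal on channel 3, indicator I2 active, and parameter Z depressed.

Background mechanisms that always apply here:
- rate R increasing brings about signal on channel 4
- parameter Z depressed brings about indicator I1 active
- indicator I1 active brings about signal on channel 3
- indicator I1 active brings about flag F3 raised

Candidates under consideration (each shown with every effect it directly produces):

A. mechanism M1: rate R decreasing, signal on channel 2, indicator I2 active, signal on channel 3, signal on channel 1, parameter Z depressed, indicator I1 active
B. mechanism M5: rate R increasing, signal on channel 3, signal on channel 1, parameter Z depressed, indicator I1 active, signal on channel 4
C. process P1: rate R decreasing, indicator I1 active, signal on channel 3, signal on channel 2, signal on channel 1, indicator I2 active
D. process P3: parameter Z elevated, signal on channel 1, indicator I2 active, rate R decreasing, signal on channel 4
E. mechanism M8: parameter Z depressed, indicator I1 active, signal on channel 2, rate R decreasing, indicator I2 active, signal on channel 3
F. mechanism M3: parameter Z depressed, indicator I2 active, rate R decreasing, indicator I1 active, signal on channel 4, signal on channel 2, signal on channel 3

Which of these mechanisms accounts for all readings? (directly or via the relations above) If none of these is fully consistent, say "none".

Checking each candidate against the observations:
(A) mechanism M1 — does not account for signal on channel 4
(B) mechanism M5 — fails on rate R decreasing, signal on channel 2, indicator I2 active (predicts rate R increasing, not rate R decreasing)
(C) process P1 — does not account for signal on channel 4, parameter Z depressed
(D) process P3 — signal on channel 1 ✓; rate R decreasing ✓; signal on channel 4 ✓; signal on channel 2 ✗; signal on channel 3 ✗; indicator I2 active ✓; parameter Z depressed ✗
(E) mechanism M8 — does not account for signal on channel 1, signal on channel 4
(F) mechanism M3 — does not account for signal on channel 1
Every candidate fails on at least one observation.

none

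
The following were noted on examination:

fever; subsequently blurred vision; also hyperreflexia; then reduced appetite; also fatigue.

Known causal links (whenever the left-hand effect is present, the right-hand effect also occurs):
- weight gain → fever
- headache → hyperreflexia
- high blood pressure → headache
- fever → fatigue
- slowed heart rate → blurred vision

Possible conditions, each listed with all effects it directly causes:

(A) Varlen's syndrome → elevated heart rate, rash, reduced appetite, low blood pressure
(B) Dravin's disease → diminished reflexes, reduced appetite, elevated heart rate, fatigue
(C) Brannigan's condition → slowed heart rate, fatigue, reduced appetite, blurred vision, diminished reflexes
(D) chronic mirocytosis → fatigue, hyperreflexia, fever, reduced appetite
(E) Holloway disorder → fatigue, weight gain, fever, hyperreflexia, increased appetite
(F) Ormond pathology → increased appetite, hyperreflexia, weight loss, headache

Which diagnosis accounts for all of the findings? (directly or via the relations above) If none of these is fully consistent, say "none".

Testing each hypothesis:
(A) Varlen's syndrome — fever ✗; blurred vision ✗; hyperreflexia ✗; reduced appetite ✓; fatigue ✗
(B) Dravin's disease — fails on fever, blurred vision, hyperreflexia (predicts diminished reflexes, not hyperreflexia)
(C) Brannigan's condition — fever ✗; blurred vision ✓; hyperreflexia ✗; reduced appetite ✓; fatigue ✓
(D) chronic mirocytosis — does not account for blurred vision
(E) Holloway disorder — fever ✓; blurred vision ✗; hyperreflexia ✓; reduced appetite ✗; fatigue ✓
(F) Ormond pathology — fever ✗; blurred vision ✗; hyperreflexia ✓; reduced appetite ✗; fatigue ✗
None of the listed candidates fits everything.

none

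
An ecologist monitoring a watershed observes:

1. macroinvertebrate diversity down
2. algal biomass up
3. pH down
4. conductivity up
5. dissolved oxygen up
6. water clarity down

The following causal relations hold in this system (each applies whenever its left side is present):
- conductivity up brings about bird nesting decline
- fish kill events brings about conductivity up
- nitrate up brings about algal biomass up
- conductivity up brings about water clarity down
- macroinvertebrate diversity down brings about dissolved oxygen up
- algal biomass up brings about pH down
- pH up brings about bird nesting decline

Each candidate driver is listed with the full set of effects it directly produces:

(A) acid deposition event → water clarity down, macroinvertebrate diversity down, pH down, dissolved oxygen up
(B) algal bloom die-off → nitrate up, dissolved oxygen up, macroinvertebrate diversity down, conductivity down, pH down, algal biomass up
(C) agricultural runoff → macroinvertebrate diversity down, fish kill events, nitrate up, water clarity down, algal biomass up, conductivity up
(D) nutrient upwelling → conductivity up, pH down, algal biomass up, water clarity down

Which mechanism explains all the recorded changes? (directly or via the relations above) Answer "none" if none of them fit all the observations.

Per-candidate check:
(A) acid deposition event — macroinvertebrate diversity down yes; algal biomass up NO; pH down yes; conductivity up NO; dissolved oxygen up yes; water clarity down yes
(B) algal bloom die-off — macroinvertebrate diversity down yes; algal biomass up yes; pH down yes; conductivity up NO; dissolved oxygen up yes; water clarity down NO
(C) agricultural runoff — accounts for every observation (pH down by algal biomass up → pH down)
(D) nutrient upwelling — macroinvertebrate diversity down NO; algal biomass up yes; pH down yes; conductivity up yes; dissolved oxygen up NO; water clarity down yes
(C) is the only candidate with no mismatches.

C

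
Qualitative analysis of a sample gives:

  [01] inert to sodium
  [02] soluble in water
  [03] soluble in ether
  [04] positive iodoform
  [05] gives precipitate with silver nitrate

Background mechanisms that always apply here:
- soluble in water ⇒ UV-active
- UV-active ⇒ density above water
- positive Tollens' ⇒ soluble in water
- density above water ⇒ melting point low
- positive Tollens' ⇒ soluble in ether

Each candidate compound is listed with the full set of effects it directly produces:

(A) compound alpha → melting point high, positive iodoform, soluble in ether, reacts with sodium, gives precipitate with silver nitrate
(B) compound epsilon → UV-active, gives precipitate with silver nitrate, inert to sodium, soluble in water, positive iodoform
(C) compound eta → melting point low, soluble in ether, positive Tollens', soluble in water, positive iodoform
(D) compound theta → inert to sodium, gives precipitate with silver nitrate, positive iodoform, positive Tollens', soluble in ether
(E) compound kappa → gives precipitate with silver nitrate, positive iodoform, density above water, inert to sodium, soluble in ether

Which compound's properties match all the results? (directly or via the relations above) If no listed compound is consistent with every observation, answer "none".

Checking each candidate against the observations:
(A) compound alpha — inert to sodium NO; soluble in water NO; soluble in ether yes; positive iodoform yes; gives precipitate with silver nitrate yes
(B) compound epsilon — inert to sodium yes; soluble in water yes; soluble in ether NO; positive iodoform yes; gives precipitate with silver nitrate yes
(C) compound eta — does not account for inert to sodium, gives precipitate with silver nitrate
(D) compound theta — inert to sodium yes; soluble in water yes (via positive Tollens' → soluble in water); soluble in ether yes; positive iodoform yes; gives precipitate with silver nitrate yes
(E) compound kappa — inert to sodium yes; soluble in water NO; soluble in ether yes; positive iodoform yes; gives precipitate with silver nitrate yes
(D) alone accounts for all the evidence.

D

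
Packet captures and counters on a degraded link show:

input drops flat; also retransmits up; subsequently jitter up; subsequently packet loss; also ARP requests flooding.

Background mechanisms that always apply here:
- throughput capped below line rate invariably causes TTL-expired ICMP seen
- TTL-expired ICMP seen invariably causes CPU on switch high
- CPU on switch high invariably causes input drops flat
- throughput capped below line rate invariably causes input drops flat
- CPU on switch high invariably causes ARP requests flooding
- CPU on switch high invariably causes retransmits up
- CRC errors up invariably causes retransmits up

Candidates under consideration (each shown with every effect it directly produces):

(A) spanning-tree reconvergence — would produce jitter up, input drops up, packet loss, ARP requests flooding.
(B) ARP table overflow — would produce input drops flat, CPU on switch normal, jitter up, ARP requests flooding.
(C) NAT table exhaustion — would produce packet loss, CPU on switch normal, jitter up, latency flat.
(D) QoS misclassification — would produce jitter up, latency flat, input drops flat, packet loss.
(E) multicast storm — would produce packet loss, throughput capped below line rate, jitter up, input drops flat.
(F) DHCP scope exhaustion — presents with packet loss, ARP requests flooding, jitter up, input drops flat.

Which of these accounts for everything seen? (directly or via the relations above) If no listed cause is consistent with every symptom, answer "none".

Checking each candidate against the observations:
(A) spanning-tree reconvergence — fails on input drops flat, retransmits up (predicts input drops up, not input drops flat)
(B) ARP table overflow — does not account for retransmits up, packet loss
(C) NAT table exhaustion — does not account for input drops flat, retransmits up, ARP requests flooding
(D) QoS misclassification — input drops flat yes; retransmits up NO; jitter up yes; packet loss yes; ARP requests flooding NO
(E) multicast storm — input drops flat yes; retransmits up yes (via throughput capped below line rate → TTL-expired ICMP seen → CPU on switch high → retransmits up); jitter up yes; packet loss yes; ARP requests flooding yes (via throughput capped below line rate → TTL-expired ICMP seen → CPU on switch high → ARP requests flooding)
(F) DHCP scope exhaustion — input drops flat yes; retransmits up NO; jitter up yes; packet loss yes; ARP requests flooding yes
Only (E) is consistent with every observation.

E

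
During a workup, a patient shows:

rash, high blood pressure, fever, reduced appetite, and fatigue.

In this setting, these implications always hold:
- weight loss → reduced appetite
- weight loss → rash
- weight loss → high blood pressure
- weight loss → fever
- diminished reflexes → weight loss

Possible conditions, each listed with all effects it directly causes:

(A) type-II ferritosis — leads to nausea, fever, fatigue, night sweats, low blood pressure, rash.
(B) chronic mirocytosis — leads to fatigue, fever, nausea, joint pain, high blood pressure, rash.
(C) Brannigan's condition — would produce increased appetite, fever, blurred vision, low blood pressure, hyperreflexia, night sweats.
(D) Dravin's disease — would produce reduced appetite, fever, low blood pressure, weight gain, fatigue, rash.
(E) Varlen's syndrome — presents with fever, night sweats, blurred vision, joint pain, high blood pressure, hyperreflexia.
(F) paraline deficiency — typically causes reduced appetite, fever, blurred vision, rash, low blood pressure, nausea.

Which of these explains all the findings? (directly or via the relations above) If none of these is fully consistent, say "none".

none

Checking each candidate against the observations:
(A) type-II ferritosis — fails on high blood pressure, reduced appetite (predicts low blood pressure, not high blood pressure)
(B) chronic mirocytosis — does not account for reduced appetite
(C) Brannigan's condition — rash NO; high blood pressure NO; fever yes; reduced appetite NO; fatigue NO
(D) Dravin's disease — rash yes; high blood pressure NO; fever yes; reduced appetite yes; fatigue yes
(E) Varlen's syndrome — does not account for rash, reduced appetite, fatigue
(F) paraline deficiency — fails on high blood pressure, fatigue (predicts low blood pressure, not high blood pressure)
No candidate is consistent with all observations.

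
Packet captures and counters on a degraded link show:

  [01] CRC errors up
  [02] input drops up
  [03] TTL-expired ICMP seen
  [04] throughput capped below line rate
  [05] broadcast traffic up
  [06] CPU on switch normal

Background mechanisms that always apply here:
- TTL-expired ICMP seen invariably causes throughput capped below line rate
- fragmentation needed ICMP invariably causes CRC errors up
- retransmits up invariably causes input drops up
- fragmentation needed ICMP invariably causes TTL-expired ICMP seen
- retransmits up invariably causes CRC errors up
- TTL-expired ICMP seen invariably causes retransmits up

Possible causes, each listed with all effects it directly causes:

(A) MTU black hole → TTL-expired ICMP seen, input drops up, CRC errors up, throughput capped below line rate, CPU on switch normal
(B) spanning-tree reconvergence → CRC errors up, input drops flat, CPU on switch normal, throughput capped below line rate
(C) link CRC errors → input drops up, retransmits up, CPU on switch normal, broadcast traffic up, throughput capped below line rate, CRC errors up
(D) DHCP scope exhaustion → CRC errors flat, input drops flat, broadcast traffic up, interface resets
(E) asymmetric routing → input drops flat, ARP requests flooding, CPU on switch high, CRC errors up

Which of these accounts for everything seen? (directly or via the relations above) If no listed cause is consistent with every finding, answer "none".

Per-candidate check:
(A) MTU black hole — CRC errors up match; input drops up match; TTL-expired ICMP seen match; throughput capped below line rate match; broadcast traffic up miss; CPU on switch normal match
(B) spanning-tree reconvergence — CRC errors up match; input drops up miss; TTL-expired ICMP seen miss; throughput capped below line rate match; broadcast traffic up miss; CPU on switch normal match
(C) link CRC errors — CRC errors up match; input drops up match; TTL-expired ICMP seen miss; throughput capped below line rate match; broadcast traffic up match; CPU on switch normal match
(D) DHCP scope exhaustion — CRC errors up miss; input drops up miss; TTL-expired ICMP seen miss; throughput capped below line rate miss; broadcast traffic up match; CPU on switch normal miss
(E) asymmetric routing — fails on input drops up, TTL-expired ICMP seen, throughput capped below line rate, broadcast traffic up, CPU on switch normal (predicts input drops flat, not input drops up; predicts CPU on switch high, not CPU on switch normal)
No candidate is consistent with all observations.

none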